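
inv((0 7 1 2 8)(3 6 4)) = (0 8 2 1 7)(3 4 6)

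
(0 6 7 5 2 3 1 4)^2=(0 7 2 1)(3 4 6 5)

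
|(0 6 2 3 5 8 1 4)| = 8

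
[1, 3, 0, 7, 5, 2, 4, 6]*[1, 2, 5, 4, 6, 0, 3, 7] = [2, 4, 1, 7, 0, 5, 6, 3]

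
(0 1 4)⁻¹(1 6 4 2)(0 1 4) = (0 2 4 6)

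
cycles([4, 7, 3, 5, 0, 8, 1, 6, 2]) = (0 4)(1 7 6)(2 3 5 8)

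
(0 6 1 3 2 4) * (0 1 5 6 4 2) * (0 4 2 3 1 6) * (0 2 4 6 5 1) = (0 4 5 2 3 6 1)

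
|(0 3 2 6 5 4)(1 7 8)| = 6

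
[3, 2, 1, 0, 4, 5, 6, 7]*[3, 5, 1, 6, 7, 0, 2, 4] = [6, 1, 5, 3, 7, 0, 2, 4]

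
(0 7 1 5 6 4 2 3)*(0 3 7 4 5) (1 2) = (0 4 1) (2 7) (5 6) 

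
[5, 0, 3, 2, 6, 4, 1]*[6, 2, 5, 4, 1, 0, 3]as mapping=[0→0, 1→6, 2→4, 3→5, 4→3, 5→1, 6→2]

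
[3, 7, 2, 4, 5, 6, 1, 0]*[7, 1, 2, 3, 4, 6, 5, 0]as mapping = [0→3, 1→0, 2→2, 3→4, 4→6, 5→5, 6→1, 7→7]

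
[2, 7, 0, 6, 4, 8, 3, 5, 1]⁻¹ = [2, 8, 0, 6, 4, 7, 3, 1, 5]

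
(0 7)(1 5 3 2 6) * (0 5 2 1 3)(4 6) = (0 7 5)(1 2 4 6 3)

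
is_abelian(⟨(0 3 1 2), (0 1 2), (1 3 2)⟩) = no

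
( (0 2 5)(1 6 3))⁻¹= (0 5 2)(1 3 6)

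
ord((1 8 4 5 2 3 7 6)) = 8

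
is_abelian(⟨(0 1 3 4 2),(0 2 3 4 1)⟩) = no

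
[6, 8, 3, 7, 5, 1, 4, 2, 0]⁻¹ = [8, 5, 7, 2, 6, 4, 0, 3, 1]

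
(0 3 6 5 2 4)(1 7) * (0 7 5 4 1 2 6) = (0 3)(1 5 6 4 7 2)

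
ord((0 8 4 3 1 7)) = 6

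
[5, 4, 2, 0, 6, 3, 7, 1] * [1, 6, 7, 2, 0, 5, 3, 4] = [5, 0, 7, 1, 3, 2, 4, 6]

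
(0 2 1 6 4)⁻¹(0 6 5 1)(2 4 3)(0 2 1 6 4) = (0 3 1)(2 4 5 6)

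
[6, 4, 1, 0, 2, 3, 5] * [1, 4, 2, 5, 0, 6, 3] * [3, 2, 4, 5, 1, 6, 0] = [5, 3, 1, 2, 4, 6, 0]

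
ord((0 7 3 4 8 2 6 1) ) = 8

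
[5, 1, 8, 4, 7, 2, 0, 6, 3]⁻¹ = [6, 1, 5, 8, 3, 0, 7, 4, 2]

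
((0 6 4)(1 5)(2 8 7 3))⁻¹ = (0 4 6)(1 5)(2 3 7 8)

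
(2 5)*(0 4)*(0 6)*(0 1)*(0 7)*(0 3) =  (0 4 6 1 7 3)(2 5)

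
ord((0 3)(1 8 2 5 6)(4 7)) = 10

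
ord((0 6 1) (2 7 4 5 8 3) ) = 6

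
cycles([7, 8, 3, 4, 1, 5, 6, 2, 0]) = (0 7 2 3 4 1 8)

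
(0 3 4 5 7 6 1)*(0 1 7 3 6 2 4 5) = (0 6 7 2 4)(3 5)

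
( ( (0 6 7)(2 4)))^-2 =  (0 6 7)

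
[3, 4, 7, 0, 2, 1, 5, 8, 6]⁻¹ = [3, 5, 4, 0, 1, 6, 8, 2, 7]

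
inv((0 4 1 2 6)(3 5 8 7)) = (0 6 2 1 4)(3 7 8 5)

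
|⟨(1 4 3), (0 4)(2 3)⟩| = 60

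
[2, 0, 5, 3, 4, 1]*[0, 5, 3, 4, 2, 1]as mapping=[0→3, 1→0, 2→1, 3→4, 4→2, 5→5]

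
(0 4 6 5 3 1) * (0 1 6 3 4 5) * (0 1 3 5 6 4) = (0 6 1 3 4 5)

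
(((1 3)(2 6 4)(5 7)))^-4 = (2 4 6)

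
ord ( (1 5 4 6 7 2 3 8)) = 8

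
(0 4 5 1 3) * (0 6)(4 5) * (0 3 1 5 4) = (0 4)(3 6)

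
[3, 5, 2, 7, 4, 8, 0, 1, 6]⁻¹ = [6, 7, 2, 0, 4, 1, 8, 3, 5]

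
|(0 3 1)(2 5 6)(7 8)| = 6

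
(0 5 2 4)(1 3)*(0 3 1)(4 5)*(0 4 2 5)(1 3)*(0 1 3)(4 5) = (0 2 1)(3 5 4)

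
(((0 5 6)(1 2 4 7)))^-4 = (0 6 5)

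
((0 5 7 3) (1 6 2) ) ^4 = (1 6 2) 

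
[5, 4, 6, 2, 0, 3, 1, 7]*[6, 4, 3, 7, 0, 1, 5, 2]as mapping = [0→1, 1→0, 2→5, 3→3, 4→6, 5→7, 6→4, 7→2]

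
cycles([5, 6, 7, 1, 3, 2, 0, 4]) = (0 5 2 7 4 3 1 6)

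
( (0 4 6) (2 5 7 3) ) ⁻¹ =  (0 6 4) (2 3 7 5) 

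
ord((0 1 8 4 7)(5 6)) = 10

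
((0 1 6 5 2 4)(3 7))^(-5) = (0 1 6 5 2 4)(3 7)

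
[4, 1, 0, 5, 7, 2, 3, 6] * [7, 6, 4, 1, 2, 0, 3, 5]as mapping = [0→2, 1→6, 2→7, 3→0, 4→5, 5→4, 6→1, 7→3]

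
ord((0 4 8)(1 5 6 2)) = 12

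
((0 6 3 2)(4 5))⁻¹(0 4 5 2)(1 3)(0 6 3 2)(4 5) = (0 6 5 4)(1 2)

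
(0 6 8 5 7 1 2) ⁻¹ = (0 2 1 7 5 8 6) 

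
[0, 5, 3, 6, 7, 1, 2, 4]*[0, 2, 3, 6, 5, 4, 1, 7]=[0, 4, 6, 1, 7, 2, 3, 5]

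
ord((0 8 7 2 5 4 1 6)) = 8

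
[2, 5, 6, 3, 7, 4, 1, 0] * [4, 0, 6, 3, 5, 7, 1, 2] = [6, 7, 1, 3, 2, 5, 0, 4]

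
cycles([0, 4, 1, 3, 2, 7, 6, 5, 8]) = (1 4 2)(5 7)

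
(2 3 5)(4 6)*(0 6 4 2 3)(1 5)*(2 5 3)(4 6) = (0 4 6 5 2)(1 3)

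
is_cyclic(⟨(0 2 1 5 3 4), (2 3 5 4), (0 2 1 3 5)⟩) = no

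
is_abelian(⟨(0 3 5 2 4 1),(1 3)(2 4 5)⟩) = no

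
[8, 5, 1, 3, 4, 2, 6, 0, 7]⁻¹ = [7, 2, 5, 3, 4, 1, 6, 8, 0]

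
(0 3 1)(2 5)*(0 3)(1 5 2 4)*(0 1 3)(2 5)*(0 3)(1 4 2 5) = (0 4)(1 3 5 2)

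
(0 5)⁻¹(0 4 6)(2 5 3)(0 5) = (0 3 2)(4 6 5)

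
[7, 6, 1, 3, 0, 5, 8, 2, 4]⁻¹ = [4, 2, 7, 3, 8, 5, 1, 0, 6]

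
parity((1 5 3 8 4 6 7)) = even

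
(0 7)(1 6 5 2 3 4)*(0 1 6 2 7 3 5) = (0 3 4 6)(1 2 5 7)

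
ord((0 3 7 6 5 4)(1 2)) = 6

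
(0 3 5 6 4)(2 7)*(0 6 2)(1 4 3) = (0 1 4 6 3 5 2 7)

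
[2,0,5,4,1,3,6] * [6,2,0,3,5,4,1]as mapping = [0→0,1→6,2→4,3→5,4→2,5→3,6→1]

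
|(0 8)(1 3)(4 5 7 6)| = 4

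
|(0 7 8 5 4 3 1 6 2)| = 9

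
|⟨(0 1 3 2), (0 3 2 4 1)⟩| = 20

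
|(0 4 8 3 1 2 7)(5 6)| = 14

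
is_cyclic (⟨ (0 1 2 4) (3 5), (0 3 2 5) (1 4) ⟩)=no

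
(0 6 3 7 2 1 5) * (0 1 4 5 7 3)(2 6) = (0 2 4 5 1 7 6)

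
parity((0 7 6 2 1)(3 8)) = odd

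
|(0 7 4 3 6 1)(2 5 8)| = 6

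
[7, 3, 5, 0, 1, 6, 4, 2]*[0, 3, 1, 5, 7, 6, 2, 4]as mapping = [0→4, 1→5, 2→6, 3→0, 4→3, 5→2, 6→7, 7→1]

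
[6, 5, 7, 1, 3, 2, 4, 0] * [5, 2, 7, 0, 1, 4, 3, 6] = [3, 4, 6, 2, 0, 7, 1, 5]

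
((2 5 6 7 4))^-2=(2 7 5 4 6)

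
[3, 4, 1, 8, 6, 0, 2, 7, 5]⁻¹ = [5, 2, 6, 0, 1, 8, 4, 7, 3]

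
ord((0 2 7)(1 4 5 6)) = 12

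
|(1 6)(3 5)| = 2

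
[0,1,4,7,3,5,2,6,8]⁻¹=[0,1,6,4,2,5,7,3,8]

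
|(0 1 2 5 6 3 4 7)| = 8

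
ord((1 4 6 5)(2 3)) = 4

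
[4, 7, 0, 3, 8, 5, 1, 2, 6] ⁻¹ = [2, 6, 7, 3, 0, 5, 8, 1, 4] 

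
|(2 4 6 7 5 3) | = 6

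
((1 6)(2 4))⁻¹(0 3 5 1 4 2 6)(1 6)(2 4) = (0 3 5 6 2 4 1)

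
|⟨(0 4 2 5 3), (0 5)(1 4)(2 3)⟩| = 120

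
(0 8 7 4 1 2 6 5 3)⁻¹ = (0 3 5 6 2 1 4 7 8)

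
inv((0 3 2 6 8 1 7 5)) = (0 5 7 1 8 6 2 3)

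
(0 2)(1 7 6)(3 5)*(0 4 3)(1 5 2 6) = (0 6 5)(1 7)(2 4 3)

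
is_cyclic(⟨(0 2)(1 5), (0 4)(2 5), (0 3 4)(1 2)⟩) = no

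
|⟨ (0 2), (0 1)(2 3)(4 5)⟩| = 8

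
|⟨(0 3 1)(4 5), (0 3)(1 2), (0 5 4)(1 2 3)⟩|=720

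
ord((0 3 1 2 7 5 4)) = 7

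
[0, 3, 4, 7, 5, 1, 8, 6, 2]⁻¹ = [0, 5, 8, 1, 2, 4, 7, 3, 6]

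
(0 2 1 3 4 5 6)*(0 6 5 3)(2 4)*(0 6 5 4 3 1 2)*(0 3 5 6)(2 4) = (0 5 2 4 1)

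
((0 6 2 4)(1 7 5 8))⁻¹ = (0 4 2 6)(1 8 5 7)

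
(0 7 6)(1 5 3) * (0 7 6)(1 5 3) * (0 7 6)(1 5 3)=()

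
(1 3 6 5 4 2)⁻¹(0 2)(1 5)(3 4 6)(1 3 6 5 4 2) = (0 1)(2 5 6)(3 4)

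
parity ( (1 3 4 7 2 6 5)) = even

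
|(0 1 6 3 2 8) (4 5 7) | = 6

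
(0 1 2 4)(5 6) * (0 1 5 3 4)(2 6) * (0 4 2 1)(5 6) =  (0 6 3 2 4)(1 5)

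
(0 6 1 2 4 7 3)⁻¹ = (0 3 7 4 2 1 6)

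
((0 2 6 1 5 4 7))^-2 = (0 4 1 2 7 5 6)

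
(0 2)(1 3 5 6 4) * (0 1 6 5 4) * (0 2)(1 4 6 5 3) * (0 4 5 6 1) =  (0 4 6 2 5 3 1)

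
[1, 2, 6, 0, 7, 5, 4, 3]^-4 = [6, 4, 7, 2, 0, 5, 3, 1]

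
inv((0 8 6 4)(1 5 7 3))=(0 4 6 8)(1 3 7 5)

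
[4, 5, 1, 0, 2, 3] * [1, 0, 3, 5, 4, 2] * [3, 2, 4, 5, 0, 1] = [0, 4, 3, 2, 5, 1]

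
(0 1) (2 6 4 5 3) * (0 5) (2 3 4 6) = (0 1 5 4) 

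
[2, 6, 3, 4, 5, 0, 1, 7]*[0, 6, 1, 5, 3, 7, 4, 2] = [1, 4, 5, 3, 7, 0, 6, 2]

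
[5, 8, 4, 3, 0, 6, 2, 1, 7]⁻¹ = [4, 7, 6, 3, 2, 0, 5, 8, 1]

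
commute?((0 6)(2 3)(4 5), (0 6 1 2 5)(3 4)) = no:(0 6)(2 3)(4 5) * (0 6 1 2 5)(3 4) = (0 1 2 4)(3 5), (0 6 1 2 5)(3 4) * (0 6)(2 3)(4 5) = (1 3 5 6)(2 4)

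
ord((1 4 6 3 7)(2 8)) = 10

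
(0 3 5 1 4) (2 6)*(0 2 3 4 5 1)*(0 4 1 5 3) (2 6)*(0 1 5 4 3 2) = (0 5 3 4 6 1 2) 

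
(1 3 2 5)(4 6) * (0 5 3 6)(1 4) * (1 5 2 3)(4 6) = (0 2 1 4)(5 6)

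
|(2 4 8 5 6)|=5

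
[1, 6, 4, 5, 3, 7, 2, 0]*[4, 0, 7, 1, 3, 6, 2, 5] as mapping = [0→0, 1→2, 2→3, 3→6, 4→1, 5→5, 6→7, 7→4] 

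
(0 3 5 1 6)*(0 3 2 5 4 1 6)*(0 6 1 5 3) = (0 2 3 4 5 1 6)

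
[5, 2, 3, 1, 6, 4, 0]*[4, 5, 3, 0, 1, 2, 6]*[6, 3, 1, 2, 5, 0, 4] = [1, 2, 6, 0, 4, 3, 5]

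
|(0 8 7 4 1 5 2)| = 7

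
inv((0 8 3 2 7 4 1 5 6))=(0 6 5 1 4 7 2 3 8)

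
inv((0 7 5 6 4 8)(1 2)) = (0 8 4 6 5 7)(1 2)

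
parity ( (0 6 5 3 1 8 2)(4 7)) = odd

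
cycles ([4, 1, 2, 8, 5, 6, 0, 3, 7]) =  (0 4 5 6)(3 8 7)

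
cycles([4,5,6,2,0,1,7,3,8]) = (0 4)(1 5)(2 6 7 3)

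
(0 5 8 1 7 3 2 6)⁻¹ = (0 6 2 3 7 1 8 5)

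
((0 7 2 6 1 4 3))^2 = (0 2 1 3 7 6 4)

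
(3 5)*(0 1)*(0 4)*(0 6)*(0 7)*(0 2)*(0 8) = (0 1 4 6 7 2 8)(3 5)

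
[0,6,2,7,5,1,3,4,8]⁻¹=[0,5,2,6,7,4,1,3,8]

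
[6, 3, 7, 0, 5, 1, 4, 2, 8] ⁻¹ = [3, 5, 7, 1, 6, 4, 0, 2, 8] 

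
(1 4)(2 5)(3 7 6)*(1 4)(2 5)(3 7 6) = (3 6 7)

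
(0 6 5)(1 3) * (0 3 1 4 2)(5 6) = (0 5 3 4 2)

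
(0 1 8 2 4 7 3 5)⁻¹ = (0 5 3 7 4 2 8 1)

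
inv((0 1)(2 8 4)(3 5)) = (0 1)(2 4 8)(3 5)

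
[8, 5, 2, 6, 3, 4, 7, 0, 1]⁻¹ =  [7, 8, 2, 4, 5, 1, 3, 6, 0]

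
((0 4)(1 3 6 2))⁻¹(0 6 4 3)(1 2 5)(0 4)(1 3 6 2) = (0 6 4 2)(1 5 3)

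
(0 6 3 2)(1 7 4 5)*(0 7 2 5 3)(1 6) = (0 1 2 7 4 3 5 6)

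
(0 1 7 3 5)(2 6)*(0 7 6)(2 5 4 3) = (0 1 6 5 7 2)(3 4)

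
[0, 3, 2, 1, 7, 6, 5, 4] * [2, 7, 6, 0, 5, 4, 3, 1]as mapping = [0→2, 1→0, 2→6, 3→7, 4→1, 5→3, 6→4, 7→5]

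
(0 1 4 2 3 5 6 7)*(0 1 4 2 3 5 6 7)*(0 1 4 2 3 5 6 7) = (0 2 6 1 3 7 4 5)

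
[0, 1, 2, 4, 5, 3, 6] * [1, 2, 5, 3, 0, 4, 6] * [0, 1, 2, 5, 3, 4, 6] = [1, 2, 4, 0, 3, 5, 6]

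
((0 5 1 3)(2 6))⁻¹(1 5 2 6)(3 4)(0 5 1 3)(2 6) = (0 4)(1 6 2 3)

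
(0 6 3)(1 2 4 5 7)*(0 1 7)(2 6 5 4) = (0 5)(1 6 3)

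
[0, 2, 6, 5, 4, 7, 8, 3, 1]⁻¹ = [0, 8, 1, 7, 4, 3, 2, 5, 6]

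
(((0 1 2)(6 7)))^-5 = (0 1 2)(6 7)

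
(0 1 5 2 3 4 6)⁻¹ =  (0 6 4 3 2 5 1)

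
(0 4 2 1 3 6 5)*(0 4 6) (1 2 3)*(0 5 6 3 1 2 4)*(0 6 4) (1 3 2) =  (0 2) (3 5 6 4) 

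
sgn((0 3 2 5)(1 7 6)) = -1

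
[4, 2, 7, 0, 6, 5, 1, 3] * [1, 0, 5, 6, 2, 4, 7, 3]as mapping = [0→2, 1→5, 2→3, 3→1, 4→7, 5→4, 6→0, 7→6]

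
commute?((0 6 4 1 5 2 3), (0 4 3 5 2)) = no:(0 6 4 1 5 2 3)*(0 4 3 5 2) = (0 6 3 4 1 2 5), (0 4 3 5 2)*(0 6 4 1 5 2 3) = (0 1 5 3 2 6 4)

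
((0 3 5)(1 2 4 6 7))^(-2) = (0 3 5)(1 6 2 7 4)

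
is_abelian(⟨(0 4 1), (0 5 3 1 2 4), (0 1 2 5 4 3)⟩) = no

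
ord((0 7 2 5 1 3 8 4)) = 8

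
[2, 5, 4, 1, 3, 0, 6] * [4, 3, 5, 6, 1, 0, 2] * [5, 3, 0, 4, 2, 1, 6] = [1, 5, 3, 4, 6, 2, 0]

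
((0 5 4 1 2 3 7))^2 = (0 4 2 7 5 1 3)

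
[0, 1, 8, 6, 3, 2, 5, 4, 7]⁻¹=[0, 1, 5, 4, 7, 6, 3, 8, 2]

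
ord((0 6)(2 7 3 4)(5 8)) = 4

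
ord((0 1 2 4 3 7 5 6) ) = 8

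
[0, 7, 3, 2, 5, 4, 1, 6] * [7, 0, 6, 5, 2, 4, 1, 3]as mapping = [0→7, 1→3, 2→5, 3→6, 4→4, 5→2, 6→0, 7→1]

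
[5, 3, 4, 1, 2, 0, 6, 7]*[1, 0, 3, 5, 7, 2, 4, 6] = [2, 5, 7, 0, 3, 1, 4, 6]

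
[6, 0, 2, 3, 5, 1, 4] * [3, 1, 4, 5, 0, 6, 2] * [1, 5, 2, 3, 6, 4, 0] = [2, 3, 6, 4, 0, 5, 1]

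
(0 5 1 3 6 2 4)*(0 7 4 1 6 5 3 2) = (0 3 5 6)(1 2)(4 7)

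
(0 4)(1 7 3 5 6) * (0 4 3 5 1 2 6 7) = (0 3 1)(2 6)(5 7)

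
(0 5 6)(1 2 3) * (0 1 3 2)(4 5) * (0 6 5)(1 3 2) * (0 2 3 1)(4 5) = (0 5 4 2)(1 6)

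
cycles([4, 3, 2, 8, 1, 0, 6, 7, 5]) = (0 4 1 3 8 5)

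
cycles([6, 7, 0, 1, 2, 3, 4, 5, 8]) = (0 6 4 2)(1 7 5 3)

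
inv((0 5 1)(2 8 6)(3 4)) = (0 1 5)(2 6 8)(3 4)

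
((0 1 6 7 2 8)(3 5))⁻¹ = (0 8 2 7 6 1)(3 5)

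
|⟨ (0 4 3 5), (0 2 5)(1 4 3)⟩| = 24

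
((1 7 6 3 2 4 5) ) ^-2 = (1 4 3 7 5 2 6) 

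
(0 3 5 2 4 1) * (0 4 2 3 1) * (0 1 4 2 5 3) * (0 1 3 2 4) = (1 4 3 2 5)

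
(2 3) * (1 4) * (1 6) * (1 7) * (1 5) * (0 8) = (0 8)(1 4 6 7 5)(2 3)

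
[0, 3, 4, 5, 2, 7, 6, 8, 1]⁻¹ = [0, 8, 4, 1, 2, 3, 6, 5, 7]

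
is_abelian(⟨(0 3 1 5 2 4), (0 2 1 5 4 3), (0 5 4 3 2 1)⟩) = no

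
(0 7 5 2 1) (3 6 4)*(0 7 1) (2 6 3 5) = (0 1 7 2) (4 5 6) 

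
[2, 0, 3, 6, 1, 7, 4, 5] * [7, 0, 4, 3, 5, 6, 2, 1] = [4, 7, 3, 2, 0, 1, 5, 6]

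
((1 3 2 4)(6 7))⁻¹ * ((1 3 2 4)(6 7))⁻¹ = (1 2)(3 4)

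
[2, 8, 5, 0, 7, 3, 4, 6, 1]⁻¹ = [3, 8, 0, 5, 6, 2, 7, 4, 1]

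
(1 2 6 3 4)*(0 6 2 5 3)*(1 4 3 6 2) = (0 2 1 5 6)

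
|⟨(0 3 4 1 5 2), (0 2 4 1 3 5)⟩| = 720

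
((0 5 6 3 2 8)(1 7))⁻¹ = (0 8 2 3 6 5)(1 7)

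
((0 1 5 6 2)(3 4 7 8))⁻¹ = (0 2 6 5 1)(3 8 7 4)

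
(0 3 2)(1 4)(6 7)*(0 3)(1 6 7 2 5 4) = (2 3 5 4 6)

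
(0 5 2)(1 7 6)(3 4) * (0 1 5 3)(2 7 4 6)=(0 3 6 5 7 2 1 4)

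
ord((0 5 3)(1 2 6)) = 3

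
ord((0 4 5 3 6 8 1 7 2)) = 9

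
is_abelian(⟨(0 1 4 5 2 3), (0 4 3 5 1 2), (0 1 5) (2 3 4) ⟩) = no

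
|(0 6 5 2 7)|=5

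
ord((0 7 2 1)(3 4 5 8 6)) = 20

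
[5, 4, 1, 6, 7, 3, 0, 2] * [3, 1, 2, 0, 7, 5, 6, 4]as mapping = [0→5, 1→7, 2→1, 3→6, 4→4, 5→0, 6→3, 7→2]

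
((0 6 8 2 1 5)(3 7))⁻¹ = (0 5 1 2 8 6)(3 7)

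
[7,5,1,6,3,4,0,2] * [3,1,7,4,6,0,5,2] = [2,0,1,5,4,6,3,7]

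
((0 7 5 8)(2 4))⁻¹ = (0 8 5 7)(2 4)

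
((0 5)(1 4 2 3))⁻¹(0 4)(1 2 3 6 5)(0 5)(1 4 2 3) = (0 4 3 1 6)(2 5)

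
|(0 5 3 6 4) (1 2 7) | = 15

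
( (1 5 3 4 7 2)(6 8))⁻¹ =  (1 2 7 4 3 5)(6 8)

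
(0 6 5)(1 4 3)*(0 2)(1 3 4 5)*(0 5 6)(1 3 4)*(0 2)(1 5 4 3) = (0 2 4 5)(1 6)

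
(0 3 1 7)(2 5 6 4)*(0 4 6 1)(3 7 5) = (0 7 4 2 3)(1 5)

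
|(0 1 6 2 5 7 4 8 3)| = 9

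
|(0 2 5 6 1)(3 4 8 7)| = 20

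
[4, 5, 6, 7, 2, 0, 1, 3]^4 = [1, 2, 0, 3, 5, 6, 4, 7]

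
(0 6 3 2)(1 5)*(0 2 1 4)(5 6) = (0 5 4)(1 6 3)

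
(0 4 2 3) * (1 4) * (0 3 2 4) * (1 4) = (0 4 1)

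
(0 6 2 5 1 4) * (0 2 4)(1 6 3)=(0 3 1)(2 5 6 4)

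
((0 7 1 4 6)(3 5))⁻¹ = (0 6 4 1 7)(3 5)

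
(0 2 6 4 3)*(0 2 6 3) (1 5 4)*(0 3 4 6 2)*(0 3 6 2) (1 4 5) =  (2 5) (4 6) 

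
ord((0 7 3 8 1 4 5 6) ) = 8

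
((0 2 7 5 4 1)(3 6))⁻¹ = (0 1 4 5 7 2)(3 6)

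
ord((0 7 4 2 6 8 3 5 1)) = 9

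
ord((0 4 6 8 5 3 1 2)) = 8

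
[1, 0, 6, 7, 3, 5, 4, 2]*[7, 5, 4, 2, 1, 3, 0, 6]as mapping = [0→5, 1→7, 2→0, 3→6, 4→2, 5→3, 6→1, 7→4]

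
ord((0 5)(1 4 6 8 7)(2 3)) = 10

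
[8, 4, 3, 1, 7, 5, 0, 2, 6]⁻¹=[6, 3, 7, 2, 1, 5, 8, 4, 0]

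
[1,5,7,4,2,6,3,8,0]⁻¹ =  [8,0,4,6,3,1,5,2,7]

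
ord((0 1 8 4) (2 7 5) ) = 12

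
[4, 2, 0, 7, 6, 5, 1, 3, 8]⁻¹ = [2, 6, 1, 7, 0, 5, 4, 3, 8]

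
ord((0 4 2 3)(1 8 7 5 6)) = 20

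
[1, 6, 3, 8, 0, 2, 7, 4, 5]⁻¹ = [4, 0, 5, 2, 7, 8, 1, 6, 3]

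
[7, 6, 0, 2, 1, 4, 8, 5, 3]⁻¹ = [2, 4, 3, 8, 5, 7, 1, 0, 6]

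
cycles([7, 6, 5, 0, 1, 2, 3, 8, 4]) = (0 7 8 4 1 6 3)(2 5)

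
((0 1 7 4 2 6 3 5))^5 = (0 6 7 5 2 1 3 4)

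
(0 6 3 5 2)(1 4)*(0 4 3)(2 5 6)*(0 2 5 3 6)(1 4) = (0 5 3)(1 6 2)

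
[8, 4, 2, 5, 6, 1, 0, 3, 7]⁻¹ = [6, 5, 2, 7, 1, 3, 4, 8, 0]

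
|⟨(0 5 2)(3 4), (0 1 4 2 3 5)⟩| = 720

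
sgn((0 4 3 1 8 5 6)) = 1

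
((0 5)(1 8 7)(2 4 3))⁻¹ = (0 5)(1 7 8)(2 3 4)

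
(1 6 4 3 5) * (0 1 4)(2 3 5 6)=(0 1 2 3 6)(4 5)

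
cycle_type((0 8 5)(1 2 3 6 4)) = 3.5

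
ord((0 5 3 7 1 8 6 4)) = 8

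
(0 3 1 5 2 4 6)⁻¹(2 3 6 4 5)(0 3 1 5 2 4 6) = (0 6 2 4 1)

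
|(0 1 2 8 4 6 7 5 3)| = 9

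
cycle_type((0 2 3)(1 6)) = 2.3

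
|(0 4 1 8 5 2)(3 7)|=6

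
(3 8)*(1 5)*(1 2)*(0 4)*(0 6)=(0 4 6)(1 5 2)(3 8)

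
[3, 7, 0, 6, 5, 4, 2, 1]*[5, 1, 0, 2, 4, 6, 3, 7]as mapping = [0→2, 1→7, 2→5, 3→3, 4→6, 5→4, 6→0, 7→1]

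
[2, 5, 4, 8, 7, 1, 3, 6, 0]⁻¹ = [8, 5, 0, 6, 2, 1, 7, 4, 3]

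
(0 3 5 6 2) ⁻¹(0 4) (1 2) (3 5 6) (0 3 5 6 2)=(0 1) (2 5 6) (3 4) 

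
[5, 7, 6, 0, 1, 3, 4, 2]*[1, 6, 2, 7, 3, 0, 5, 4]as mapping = [0→0, 1→4, 2→5, 3→1, 4→6, 5→7, 6→3, 7→2]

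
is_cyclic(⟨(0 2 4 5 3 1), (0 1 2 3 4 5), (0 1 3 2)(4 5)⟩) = no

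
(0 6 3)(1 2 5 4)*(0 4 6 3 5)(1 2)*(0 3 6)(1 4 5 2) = (0 6 2 3 5)(1 4)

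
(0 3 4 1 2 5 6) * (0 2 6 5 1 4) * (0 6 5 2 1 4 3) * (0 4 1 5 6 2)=(0 4 3 2 1 6 5)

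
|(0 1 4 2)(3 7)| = 4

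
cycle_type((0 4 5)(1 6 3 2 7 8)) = 3.6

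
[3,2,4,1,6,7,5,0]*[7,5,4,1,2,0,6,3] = [1,4,2,5,6,3,0,7]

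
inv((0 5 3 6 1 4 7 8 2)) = (0 2 8 7 4 1 6 3 5)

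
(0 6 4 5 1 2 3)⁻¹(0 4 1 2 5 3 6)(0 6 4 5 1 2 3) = (0 4 6 5 2 3 1)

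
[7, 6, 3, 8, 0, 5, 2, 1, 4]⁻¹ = [4, 7, 6, 2, 8, 5, 1, 0, 3]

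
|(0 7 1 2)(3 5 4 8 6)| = 20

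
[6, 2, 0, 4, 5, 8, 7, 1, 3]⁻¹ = [2, 7, 1, 8, 3, 4, 0, 6, 5]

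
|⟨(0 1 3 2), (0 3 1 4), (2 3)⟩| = 120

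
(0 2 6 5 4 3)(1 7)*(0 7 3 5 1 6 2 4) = (0 4 5)(1 3 7 6)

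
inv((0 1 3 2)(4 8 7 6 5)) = (0 2 3 1)(4 5 6 7 8)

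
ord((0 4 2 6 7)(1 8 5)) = 15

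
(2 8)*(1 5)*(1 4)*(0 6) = (0 6)(1 5 4)(2 8)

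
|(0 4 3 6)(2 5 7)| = 12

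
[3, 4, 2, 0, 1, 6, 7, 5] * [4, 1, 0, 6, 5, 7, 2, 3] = [6, 5, 0, 4, 1, 2, 3, 7]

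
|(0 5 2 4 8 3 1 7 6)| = 9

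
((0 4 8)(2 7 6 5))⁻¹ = (0 8 4)(2 5 6 7)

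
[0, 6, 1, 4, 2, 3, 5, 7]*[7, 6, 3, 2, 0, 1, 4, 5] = [7, 4, 6, 0, 3, 2, 1, 5]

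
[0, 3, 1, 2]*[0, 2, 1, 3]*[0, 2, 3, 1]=[0, 1, 3, 2]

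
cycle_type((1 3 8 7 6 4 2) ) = 7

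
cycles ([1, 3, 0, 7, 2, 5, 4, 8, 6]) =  (0 1 3 7 8 6 4 2)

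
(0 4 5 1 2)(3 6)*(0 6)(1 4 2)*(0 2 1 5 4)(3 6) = (0 1 5)(2 3)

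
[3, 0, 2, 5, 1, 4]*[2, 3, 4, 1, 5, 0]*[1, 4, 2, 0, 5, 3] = [4, 2, 5, 1, 0, 3]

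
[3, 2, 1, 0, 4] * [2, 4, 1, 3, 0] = [3, 1, 4, 2, 0]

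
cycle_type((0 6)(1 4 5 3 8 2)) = 2.6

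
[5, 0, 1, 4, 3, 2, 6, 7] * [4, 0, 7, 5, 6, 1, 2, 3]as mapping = [0→1, 1→4, 2→0, 3→6, 4→5, 5→7, 6→2, 7→3]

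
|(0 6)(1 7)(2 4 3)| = 6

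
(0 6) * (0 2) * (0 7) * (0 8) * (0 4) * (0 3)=(0 6 2 7 8 4 3)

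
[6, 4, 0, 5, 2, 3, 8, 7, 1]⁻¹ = [2, 8, 4, 5, 1, 3, 0, 7, 6]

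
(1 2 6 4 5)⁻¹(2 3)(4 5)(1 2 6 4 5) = (1 5)(3 6)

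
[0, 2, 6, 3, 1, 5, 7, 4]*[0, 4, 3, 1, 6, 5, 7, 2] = [0, 3, 7, 1, 4, 5, 2, 6]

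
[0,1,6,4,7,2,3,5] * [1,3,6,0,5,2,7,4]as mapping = [0→1,1→3,2→7,3→5,4→4,5→6,6→0,7→2]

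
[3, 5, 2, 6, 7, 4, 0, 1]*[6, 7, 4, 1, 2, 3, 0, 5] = [1, 3, 4, 0, 5, 2, 6, 7]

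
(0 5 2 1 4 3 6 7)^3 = (0 1 6 5 4 7 2 3)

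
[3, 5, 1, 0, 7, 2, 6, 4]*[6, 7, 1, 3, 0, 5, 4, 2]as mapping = [0→3, 1→5, 2→7, 3→6, 4→2, 5→1, 6→4, 7→0]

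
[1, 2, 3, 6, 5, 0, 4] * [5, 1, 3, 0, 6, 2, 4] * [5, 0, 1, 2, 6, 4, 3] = [0, 2, 5, 6, 1, 4, 3]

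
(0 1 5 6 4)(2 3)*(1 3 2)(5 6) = (0 3 1 6 4)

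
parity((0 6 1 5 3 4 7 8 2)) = even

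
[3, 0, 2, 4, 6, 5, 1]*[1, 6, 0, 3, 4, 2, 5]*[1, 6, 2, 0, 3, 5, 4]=[0, 6, 1, 3, 5, 2, 4]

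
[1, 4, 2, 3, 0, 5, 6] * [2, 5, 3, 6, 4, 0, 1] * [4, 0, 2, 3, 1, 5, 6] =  [5, 1, 3, 6, 2, 4, 0]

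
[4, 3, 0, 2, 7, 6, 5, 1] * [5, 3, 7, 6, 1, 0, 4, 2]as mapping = [0→1, 1→6, 2→5, 3→7, 4→2, 5→4, 6→0, 7→3]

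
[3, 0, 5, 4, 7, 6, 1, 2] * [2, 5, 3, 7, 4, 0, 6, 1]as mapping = [0→7, 1→2, 2→0, 3→4, 4→1, 5→6, 6→5, 7→3]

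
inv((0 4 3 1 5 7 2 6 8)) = (0 8 6 2 7 5 1 3 4)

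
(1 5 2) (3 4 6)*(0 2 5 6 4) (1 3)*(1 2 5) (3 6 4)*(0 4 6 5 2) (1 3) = (0 2 5 3 4 1 6) 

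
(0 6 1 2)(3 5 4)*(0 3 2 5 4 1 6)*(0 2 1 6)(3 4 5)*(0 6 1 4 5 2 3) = (0 3 2 5 1)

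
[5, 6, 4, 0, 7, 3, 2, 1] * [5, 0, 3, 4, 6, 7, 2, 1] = [7, 2, 6, 5, 1, 4, 3, 0]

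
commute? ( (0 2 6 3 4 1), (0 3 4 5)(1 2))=no: (0 2 6 3 4 1) * (0 3 4 5)(1 2)=(0 1 3 5)(2 6 4), (0 3 4 5)(1 2) * (0 2 6 3 4 1)=(0 4 5 2)(1 6 3)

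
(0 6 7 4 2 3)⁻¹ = (0 3 2 4 7 6)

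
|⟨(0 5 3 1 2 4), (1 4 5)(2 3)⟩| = 72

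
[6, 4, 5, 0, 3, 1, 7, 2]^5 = [1, 7, 0, 5, 2, 6, 4, 3]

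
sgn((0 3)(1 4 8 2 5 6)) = 1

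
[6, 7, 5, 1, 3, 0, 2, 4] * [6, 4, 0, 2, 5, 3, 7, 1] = [7, 1, 3, 4, 2, 6, 0, 5]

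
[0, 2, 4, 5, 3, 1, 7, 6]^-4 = [0, 2, 4, 5, 3, 1, 6, 7]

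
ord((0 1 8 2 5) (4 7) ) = 10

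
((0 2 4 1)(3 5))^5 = (0 2 4 1)(3 5)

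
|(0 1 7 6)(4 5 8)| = 12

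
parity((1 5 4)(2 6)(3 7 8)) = odd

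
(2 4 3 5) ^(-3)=(2 4 3 5) 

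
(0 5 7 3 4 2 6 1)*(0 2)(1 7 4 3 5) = (0 1 2 6 7 5 4)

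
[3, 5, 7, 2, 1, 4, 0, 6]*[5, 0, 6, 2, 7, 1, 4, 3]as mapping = [0→2, 1→1, 2→3, 3→6, 4→0, 5→7, 6→5, 7→4]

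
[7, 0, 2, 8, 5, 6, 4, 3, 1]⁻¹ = [1, 8, 2, 7, 6, 4, 5, 0, 3]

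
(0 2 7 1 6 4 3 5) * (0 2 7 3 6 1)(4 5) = (0 7)(2 3 4 6 5)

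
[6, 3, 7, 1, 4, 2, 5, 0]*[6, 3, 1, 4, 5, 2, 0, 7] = [0, 4, 7, 3, 5, 1, 2, 6]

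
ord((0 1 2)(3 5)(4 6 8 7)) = 12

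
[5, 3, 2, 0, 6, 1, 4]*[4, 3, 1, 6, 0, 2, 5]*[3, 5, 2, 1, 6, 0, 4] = [2, 4, 5, 6, 0, 1, 3]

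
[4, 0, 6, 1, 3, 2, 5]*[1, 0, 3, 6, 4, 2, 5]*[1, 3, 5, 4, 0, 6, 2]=[0, 3, 6, 1, 2, 4, 5]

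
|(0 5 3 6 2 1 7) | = 7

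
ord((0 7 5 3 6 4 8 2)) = 8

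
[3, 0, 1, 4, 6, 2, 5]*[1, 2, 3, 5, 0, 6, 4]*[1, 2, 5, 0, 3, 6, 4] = [6, 2, 5, 1, 3, 0, 4]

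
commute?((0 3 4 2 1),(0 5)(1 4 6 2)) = no:(0 3 4 2 1)*(0 5)(1 4 6 2) = (0 3 6 2 4 1 5),(0 5)(1 4 6 2)*(0 3 4 2 1) = (0 5 3 4 6 1 2)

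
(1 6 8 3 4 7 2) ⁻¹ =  (1 2 7 4 3 8 6) 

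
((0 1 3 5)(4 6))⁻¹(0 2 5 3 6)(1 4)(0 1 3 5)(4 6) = (0 5 4 1 2)(3 6)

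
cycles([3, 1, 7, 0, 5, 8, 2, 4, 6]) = (0 3)(2 7 4 5 8 6)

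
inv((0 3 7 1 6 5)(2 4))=(0 5 6 1 7 3)(2 4)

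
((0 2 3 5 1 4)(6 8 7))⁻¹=(0 4 1 5 3 2)(6 7 8)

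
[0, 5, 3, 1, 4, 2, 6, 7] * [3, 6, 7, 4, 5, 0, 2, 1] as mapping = [0→3, 1→0, 2→4, 3→6, 4→5, 5→7, 6→2, 7→1] 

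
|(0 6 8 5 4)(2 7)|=10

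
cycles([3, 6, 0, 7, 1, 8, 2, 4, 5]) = (0 3 7 4 1 6 2)(5 8)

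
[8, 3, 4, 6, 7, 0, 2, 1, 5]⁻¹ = [5, 7, 6, 1, 2, 8, 3, 4, 0]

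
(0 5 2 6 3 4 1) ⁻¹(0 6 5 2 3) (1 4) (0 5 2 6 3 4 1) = (0 1) (2 6 4 5 3) 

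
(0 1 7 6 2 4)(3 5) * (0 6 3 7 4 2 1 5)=(0 5 7 3)(1 4 6)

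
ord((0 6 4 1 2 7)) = 6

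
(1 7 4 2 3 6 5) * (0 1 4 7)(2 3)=(0 1)(3 6 5 4)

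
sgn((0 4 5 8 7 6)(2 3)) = 1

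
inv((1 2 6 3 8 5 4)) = (1 4 5 8 3 6 2)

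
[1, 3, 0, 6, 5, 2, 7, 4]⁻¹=[2, 0, 5, 1, 7, 4, 3, 6]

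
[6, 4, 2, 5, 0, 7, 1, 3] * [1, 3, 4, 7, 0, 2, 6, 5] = [6, 0, 4, 2, 1, 5, 3, 7]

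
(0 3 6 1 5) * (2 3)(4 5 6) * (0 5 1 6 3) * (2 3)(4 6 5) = (0 3 6 5 4 1 2)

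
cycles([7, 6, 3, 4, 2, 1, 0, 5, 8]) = (0 7 5 1 6) (2 3 4) 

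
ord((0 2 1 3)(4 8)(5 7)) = 4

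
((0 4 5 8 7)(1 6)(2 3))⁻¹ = (0 7 8 5 4)(1 6)(2 3)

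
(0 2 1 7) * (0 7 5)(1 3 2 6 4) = (0 6 4 1 5)(2 3)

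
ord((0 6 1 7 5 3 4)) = 7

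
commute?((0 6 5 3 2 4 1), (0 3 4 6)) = no:(0 6 5 3 2 4 1)*(0 3 4 6) = (1 3 2 6 5 4), (0 3 4 6)*(0 6 5 3 2 4 1) = (0 2 4 5 3 1)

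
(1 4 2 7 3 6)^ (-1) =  (1 6 3 7 2 4)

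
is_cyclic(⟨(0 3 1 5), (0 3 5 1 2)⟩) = no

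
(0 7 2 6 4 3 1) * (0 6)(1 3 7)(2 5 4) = (0 1 6 2)(4 7 5)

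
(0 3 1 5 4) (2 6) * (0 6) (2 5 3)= (0 2) (1 3) (4 6 5) 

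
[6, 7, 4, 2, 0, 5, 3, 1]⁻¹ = [4, 7, 3, 6, 2, 5, 0, 1]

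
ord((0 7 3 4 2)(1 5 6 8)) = 20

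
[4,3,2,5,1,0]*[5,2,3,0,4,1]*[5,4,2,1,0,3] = [0,5,1,4,2,3]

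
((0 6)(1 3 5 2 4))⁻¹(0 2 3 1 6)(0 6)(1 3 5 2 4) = (0 6 4 5 3)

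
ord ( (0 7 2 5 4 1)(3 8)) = 6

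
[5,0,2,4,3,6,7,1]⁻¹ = [1,7,2,4,3,0,5,6]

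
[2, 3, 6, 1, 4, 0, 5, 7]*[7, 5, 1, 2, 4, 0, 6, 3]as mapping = [0→1, 1→2, 2→6, 3→5, 4→4, 5→7, 6→0, 7→3]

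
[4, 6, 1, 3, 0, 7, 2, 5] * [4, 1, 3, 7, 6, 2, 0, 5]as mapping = [0→6, 1→0, 2→1, 3→7, 4→4, 5→5, 6→3, 7→2]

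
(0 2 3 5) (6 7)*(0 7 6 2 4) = (0 4) (2 3 5 7) 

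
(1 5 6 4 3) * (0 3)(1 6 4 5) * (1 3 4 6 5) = (0 4)(1 3 5 6)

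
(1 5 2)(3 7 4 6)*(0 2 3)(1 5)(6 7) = (0 2 5 3 6)(4 7)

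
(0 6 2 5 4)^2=(0 2 4 6 5)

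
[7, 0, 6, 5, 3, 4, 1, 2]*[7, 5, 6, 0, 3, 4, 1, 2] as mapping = [0→2, 1→7, 2→1, 3→4, 4→0, 5→3, 6→5, 7→6] 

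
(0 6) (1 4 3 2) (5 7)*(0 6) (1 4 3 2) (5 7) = (1 3) (2 4) 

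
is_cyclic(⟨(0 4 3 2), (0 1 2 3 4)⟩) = no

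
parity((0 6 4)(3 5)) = odd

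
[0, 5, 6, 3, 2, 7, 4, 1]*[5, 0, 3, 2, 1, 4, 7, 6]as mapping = [0→5, 1→4, 2→7, 3→2, 4→3, 5→6, 6→1, 7→0]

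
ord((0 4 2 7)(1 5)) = 4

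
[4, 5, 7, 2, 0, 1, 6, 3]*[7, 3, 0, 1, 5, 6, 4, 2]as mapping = [0→5, 1→6, 2→2, 3→0, 4→7, 5→3, 6→4, 7→1]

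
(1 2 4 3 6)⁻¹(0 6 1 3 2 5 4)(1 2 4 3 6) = (0 1 2 6 4 5 3)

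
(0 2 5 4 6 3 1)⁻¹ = (0 1 3 6 4 5 2)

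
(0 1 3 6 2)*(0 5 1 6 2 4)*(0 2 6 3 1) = (0 3 6 4 2 5)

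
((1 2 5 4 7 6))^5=(1 6 7 4 5 2)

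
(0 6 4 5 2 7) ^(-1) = (0 7 2 5 4 6) 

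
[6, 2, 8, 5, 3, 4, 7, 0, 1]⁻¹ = [7, 8, 1, 4, 5, 3, 0, 6, 2]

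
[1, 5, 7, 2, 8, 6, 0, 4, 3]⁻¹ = [6, 0, 3, 8, 7, 1, 5, 2, 4]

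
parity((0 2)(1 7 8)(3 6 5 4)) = even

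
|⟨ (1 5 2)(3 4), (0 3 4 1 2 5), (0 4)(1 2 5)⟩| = 720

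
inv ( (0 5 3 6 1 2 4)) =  (0 4 2 1 6 3 5)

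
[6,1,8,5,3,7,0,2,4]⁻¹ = [6,1,7,4,8,3,0,5,2]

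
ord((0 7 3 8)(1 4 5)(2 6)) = 12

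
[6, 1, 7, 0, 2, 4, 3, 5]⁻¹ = [3, 1, 4, 6, 5, 7, 0, 2]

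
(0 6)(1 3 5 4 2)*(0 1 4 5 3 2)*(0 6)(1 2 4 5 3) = (1 4 6 2 5 3)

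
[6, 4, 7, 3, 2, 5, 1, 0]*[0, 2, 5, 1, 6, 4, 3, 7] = [3, 6, 7, 1, 5, 4, 2, 0]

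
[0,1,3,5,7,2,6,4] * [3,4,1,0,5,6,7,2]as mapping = [0→3,1→4,2→0,3→6,4→2,5→1,6→7,7→5]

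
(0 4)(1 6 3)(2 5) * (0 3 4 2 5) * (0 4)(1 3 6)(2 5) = (0 5 2 4 6)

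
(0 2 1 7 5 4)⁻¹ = (0 4 5 7 1 2)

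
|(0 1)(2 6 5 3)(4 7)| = 4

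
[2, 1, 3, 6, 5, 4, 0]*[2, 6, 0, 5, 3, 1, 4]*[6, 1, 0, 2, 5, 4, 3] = [6, 3, 4, 5, 1, 2, 0]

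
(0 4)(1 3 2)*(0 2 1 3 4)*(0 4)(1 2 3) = (0 4 3 2 1)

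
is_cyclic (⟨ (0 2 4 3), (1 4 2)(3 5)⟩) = no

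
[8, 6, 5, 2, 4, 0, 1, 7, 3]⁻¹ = [5, 6, 3, 8, 4, 2, 1, 7, 0]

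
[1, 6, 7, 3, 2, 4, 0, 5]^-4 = [6, 0, 2, 3, 4, 5, 1, 7]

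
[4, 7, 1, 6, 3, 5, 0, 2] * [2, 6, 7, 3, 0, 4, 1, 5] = [0, 5, 6, 1, 3, 4, 2, 7]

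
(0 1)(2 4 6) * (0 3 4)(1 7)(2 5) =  (0 7 1 3 4 6 5 2)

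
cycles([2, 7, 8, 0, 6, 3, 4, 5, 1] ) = (0 2 8 1 7 5 3)(4 6)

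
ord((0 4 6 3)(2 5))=4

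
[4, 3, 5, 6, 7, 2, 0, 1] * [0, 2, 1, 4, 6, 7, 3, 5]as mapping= [0→6, 1→4, 2→7, 3→3, 4→5, 5→1, 6→0, 7→2]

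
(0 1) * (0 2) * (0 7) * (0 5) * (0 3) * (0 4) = (0 1 2 7 5 3 4)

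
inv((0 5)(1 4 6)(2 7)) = (0 5)(1 6 4)(2 7)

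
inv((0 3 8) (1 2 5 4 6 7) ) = (0 8 3) (1 7 6 4 5 2) 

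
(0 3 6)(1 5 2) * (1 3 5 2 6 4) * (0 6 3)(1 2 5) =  (0 1 5 3 4 2)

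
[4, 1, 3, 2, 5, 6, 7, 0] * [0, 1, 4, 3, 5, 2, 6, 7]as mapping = [0→5, 1→1, 2→3, 3→4, 4→2, 5→6, 6→7, 7→0]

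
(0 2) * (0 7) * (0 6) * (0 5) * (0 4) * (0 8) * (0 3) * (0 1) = (0 2 7 6 5 4 8 3 1)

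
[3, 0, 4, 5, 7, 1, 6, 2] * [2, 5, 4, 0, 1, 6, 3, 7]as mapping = [0→0, 1→2, 2→1, 3→6, 4→7, 5→5, 6→3, 7→4]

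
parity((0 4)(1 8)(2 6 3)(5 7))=odd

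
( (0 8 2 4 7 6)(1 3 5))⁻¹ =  (0 6 7 4 2 8)(1 5 3)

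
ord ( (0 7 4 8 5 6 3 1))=8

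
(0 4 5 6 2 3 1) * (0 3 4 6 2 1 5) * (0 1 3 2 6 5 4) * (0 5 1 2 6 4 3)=(0 1 6)(2 5 4)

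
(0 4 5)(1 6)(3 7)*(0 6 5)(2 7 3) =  (0 4)(1 5 6)(2 7)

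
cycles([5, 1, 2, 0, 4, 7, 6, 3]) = (0 5 7 3) 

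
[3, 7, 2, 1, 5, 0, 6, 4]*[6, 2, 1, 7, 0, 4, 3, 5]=[7, 5, 1, 2, 4, 6, 3, 0]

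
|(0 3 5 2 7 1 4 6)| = 8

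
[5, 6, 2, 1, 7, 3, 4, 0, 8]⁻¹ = [7, 3, 2, 5, 6, 0, 1, 4, 8]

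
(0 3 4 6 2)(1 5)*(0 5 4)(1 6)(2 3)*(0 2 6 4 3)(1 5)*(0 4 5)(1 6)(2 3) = (0 1 2 6 4)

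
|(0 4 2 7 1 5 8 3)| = 8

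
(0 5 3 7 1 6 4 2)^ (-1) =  (0 2 4 6 1 7 3 5)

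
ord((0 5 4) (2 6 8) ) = 3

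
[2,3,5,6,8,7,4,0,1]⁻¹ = [7,8,0,1,6,2,3,5,4]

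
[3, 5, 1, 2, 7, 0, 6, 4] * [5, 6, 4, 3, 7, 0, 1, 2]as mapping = [0→3, 1→0, 2→6, 3→4, 4→2, 5→5, 6→1, 7→7]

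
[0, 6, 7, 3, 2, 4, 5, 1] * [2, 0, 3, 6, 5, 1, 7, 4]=[2, 7, 4, 6, 3, 5, 1, 0]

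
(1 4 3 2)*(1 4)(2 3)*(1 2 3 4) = (1 2)(3 4)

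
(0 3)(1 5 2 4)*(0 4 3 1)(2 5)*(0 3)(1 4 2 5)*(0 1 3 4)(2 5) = (1 2)(3 5)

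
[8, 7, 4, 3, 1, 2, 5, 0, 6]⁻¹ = [7, 4, 5, 3, 2, 6, 8, 1, 0]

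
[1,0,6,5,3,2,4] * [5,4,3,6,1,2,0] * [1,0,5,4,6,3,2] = [6,3,1,5,2,4,0]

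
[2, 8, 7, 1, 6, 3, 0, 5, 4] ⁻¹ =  [6, 3, 0, 5, 8, 7, 4, 2, 1] 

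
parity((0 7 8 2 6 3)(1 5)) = even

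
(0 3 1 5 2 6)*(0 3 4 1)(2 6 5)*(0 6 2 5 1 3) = (0 4 3 6)(1 5 2)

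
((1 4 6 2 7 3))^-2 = (1 7 6)(2 4 3)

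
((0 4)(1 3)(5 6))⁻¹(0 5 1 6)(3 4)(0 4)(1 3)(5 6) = (0 1)(3 5 4 6)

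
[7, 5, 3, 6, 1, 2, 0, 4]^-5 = [1, 3, 0, 7, 2, 6, 4, 5]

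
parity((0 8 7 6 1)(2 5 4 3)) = odd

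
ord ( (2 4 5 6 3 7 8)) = 7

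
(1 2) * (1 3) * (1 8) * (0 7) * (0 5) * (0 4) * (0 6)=(0 7 5 4 6)(1 2 3 8)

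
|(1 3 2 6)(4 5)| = 4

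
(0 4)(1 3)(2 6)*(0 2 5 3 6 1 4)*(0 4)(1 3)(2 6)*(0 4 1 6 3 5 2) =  (0 1)(2 5 6)(3 4)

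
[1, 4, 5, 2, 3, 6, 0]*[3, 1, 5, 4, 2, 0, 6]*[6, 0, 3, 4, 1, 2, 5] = [0, 3, 6, 2, 1, 5, 4]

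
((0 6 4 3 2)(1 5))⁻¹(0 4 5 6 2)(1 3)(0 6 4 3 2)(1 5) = (0 6 3 1 4)(2 5)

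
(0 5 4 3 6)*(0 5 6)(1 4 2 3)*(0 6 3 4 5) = (0 3 6)(1 5 2 4)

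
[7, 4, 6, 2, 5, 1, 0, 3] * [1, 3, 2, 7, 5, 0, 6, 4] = [4, 5, 6, 2, 0, 3, 1, 7]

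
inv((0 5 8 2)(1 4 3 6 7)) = (0 2 8 5)(1 7 6 3 4)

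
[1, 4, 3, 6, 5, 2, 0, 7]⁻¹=[6, 0, 5, 2, 1, 4, 3, 7]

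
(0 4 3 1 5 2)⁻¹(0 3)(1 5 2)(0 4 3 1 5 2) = (0 5 2)(1 4)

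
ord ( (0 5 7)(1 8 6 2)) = 12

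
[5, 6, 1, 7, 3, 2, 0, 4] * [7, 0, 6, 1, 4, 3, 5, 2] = [3, 5, 0, 2, 1, 6, 7, 4]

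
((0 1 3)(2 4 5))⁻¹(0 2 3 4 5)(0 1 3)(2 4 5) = (0 5 2 1 4)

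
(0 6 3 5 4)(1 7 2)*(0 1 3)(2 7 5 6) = (0 2 3 6)(1 5 4)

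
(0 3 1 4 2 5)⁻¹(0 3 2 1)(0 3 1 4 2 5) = (1 5 4 3)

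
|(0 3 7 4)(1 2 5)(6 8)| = 12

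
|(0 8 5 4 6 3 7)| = 7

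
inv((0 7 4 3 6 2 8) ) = (0 8 2 6 3 4 7) 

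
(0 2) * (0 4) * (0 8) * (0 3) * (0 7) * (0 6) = (0 2 4 8 3 7 6)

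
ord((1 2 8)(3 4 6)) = 3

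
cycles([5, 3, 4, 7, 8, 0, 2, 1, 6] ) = (0 5)(1 3 7)(2 4 8 6)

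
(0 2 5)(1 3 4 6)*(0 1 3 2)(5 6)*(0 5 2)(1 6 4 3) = (0 5 6 1)(2 4)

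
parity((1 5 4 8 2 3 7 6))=odd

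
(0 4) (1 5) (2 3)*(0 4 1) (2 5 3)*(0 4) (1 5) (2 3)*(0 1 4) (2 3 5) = (0 2 5) (1 3 4) 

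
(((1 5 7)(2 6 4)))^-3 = ()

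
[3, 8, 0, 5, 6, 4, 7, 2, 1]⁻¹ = [2, 8, 7, 0, 5, 3, 4, 6, 1]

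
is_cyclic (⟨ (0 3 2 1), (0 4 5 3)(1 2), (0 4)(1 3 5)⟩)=no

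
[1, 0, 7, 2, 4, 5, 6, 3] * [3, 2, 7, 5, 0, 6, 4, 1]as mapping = [0→2, 1→3, 2→1, 3→7, 4→0, 5→6, 6→4, 7→5]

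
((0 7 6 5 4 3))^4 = (0 4 6)(3 5 7)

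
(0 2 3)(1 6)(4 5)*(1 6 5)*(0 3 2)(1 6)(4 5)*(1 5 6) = (1 4)(5 6)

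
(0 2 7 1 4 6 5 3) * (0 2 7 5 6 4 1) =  (0 7)(2 5 3)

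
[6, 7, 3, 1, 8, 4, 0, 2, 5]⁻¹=[6, 3, 7, 2, 5, 8, 0, 1, 4]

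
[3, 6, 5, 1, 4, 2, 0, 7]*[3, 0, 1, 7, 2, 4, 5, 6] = [7, 5, 4, 0, 2, 1, 3, 6]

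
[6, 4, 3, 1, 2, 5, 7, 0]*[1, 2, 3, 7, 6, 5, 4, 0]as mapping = [0→4, 1→6, 2→7, 3→2, 4→3, 5→5, 6→0, 7→1]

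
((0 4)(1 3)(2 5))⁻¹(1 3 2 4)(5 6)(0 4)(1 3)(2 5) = (0 3 1 5)(2 6)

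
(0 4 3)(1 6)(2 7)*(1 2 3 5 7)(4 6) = (0 6 2 1 4 5 7 3)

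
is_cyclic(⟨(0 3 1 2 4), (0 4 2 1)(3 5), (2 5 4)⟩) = no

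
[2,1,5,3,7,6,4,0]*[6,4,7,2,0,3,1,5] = [7,4,3,2,5,1,0,6]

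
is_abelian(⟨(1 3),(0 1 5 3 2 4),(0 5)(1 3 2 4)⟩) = no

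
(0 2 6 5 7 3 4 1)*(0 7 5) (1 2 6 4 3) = (0 6) (1 7) (2 4) 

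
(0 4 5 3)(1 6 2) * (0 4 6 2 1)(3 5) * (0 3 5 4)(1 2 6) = (0 1 6 2 3)(4 5)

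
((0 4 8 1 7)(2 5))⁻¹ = (0 7 1 8 4)(2 5)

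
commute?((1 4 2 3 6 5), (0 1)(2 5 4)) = no:(1 4 2 3 6 5) * (0 1)(2 5 4) = (0 1 2 3 6 4 5), (0 1)(2 5 4) * (1 4 2 3 6 5) = (0 4 3 6 5 2 1)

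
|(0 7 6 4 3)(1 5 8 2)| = 20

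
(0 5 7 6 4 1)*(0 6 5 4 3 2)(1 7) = (0 4 7 5 1 6 3 2)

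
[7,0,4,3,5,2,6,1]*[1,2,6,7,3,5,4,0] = [0,1,3,7,5,6,4,2]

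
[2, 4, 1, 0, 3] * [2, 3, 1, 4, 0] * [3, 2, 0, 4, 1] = [2, 3, 4, 0, 1]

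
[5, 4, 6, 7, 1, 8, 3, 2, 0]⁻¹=[8, 4, 7, 6, 1, 0, 2, 3, 5]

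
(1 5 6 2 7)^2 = (1 6 7 5 2)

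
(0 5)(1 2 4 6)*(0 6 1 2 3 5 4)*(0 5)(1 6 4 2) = (0 2 5 4 6 1 3)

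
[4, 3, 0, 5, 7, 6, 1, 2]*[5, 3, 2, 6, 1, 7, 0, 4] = [1, 6, 5, 7, 4, 0, 3, 2]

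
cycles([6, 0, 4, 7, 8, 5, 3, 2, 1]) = (0 6 3 7 2 4 8 1)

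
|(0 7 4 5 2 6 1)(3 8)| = 14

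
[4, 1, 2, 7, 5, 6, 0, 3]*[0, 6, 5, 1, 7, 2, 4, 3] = [7, 6, 5, 3, 2, 4, 0, 1]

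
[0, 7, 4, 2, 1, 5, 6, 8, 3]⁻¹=[0, 4, 3, 8, 2, 5, 6, 1, 7]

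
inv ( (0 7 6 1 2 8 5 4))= (0 4 5 8 2 1 6 7)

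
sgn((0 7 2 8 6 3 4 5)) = -1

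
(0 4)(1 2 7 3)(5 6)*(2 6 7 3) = (0 4)(1 6 5 7 2 3)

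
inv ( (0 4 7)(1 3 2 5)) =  (0 7 4)(1 5 2 3)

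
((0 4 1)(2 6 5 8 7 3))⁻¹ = (0 1 4)(2 3 7 8 5 6)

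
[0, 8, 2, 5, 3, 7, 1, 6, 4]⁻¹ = [0, 6, 2, 4, 8, 3, 7, 5, 1]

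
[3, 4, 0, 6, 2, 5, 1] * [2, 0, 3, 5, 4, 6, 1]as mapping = [0→5, 1→4, 2→2, 3→1, 4→3, 5→6, 6→0]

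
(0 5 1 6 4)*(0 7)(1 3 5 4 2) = (0 4 7)(1 6 2)(3 5)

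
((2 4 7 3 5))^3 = (2 3 4 5 7)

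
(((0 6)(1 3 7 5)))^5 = (0 6)(1 3 7 5)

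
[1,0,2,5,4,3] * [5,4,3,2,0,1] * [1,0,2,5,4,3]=[4,3,5,0,1,2] 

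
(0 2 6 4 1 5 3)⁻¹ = (0 3 5 1 4 6 2)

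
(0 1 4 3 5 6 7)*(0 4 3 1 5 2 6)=(0 5) (1 3 2 6 7 4) 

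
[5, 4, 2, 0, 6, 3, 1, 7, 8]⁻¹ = [3, 6, 2, 5, 1, 0, 4, 7, 8]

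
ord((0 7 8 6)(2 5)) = 4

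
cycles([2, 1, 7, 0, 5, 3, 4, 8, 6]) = (0 2 7 8 6 4 5 3) 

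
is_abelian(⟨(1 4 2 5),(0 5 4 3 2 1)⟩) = no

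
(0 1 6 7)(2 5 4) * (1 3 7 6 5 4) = (0 3 7)(1 5)(2 4)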